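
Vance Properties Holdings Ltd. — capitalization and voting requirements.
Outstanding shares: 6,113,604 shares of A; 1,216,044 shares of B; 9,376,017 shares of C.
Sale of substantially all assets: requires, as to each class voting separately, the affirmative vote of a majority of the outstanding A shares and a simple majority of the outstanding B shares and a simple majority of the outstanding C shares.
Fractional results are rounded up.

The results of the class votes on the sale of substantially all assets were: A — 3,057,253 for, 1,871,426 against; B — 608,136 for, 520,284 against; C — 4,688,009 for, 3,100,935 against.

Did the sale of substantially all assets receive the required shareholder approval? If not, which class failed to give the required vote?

A: a majority of 6113604 is 3056803; 3,056,803 required, 3,057,253 in favor — approved.
B: a majority of 1216044 is 608023; 608,023 required, 608,136 in favor — approved.
C: a majority of 9376017 is 4688009; 4,688,009 required, 4,688,009 in favor — approved.

Approved — every class gave the required vote.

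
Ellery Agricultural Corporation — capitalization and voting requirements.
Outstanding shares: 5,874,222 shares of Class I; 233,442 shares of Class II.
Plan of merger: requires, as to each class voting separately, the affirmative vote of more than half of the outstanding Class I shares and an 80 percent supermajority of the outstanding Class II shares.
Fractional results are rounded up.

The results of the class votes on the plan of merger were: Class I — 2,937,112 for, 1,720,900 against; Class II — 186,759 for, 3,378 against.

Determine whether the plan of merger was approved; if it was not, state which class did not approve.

Class I: a majority of 5874222 is 2937112; 2,937,112 required, 2,937,112 in favor — approved.
Class II: 4/5 of 233442 = 186753.60, rounded up to 186754; 186,754 required, 186,759 in favor — approved.

Approved — every class gave the required vote.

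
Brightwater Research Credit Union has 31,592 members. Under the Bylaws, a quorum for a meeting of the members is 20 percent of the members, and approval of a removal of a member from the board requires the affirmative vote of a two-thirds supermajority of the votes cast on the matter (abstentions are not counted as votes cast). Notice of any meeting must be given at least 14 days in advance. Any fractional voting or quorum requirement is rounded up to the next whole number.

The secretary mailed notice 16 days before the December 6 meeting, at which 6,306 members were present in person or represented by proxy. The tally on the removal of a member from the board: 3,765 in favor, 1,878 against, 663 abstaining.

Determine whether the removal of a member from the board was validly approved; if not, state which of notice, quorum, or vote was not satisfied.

Notice: 16 days given; 14 required. Satisfied.
Quorum: 20% of 31,592 = 6,318.40, rounded up to 6,319; 6,306 present. Not satisfied.
Vote: requires two-thirds of the votes cast (6,306 − 663 abstaining = 5,643); 2/3 of 5643 = 3762, so 3,762 needed; 3,765 in favor. Satisfied.

Invalid — quorum requirement not satisfied.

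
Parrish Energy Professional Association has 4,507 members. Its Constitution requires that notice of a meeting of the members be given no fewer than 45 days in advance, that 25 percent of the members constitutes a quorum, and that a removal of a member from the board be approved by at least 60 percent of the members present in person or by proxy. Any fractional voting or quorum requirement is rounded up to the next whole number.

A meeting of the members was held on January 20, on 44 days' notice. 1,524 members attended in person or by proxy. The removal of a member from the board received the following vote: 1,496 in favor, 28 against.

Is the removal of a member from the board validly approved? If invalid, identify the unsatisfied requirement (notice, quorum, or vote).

Notice: 44 days given; 45 required. Not satisfied.
Quorum: 25% of 4,507 = 1,126.75, rounded up to 1,127; 1,524 present. Satisfied.
Vote: requires three-fifths of those present (1,524); 3/5 of 1524 = 914.40, rounded up to 915, so 915 needed; 1,496 in favor. Satisfied.

Invalid — notice requirement not satisfied.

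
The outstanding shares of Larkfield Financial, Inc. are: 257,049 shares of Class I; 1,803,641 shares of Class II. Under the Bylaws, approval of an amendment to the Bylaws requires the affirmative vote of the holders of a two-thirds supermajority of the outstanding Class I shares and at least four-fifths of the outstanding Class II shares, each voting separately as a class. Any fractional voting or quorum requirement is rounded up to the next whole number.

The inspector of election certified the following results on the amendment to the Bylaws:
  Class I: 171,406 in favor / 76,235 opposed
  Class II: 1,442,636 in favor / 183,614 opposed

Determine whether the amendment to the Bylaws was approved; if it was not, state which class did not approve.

Class I: 2/3 of 257049 = 171366; 171,366 required, 171,406 in favor — approved.
Class II: 4/5 of 1803641 = 1442912.80, rounded up to 1442913; 1,442,913 required, 1,442,636 in favor — not approved.

Not approved — the Class II shares did not give the required vote.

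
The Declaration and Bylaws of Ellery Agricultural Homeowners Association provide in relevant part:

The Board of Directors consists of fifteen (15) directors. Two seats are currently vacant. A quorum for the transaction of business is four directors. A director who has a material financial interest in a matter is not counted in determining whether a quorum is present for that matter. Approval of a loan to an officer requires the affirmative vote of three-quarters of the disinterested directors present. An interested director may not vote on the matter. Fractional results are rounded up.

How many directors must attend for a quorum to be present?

The quorum is fixed at 4.

4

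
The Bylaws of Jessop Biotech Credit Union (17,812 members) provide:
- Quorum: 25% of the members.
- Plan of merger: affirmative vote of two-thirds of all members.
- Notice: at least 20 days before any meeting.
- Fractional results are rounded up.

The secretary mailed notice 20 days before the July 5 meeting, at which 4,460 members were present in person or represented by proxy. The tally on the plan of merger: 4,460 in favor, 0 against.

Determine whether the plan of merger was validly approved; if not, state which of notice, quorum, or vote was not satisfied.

Invalid — vote requirement not satisfied.

Notice: 20 days given; 20 required. Satisfied.
Quorum: 25% of 17,812 = 4,453; 4,460 present. Satisfied.
Vote: requires two-thirds of all members (17,812); 2/3 of 17812 = 11874.67, rounded up to 11875, so 11,875 needed; 4,460 in favor. Not satisfied.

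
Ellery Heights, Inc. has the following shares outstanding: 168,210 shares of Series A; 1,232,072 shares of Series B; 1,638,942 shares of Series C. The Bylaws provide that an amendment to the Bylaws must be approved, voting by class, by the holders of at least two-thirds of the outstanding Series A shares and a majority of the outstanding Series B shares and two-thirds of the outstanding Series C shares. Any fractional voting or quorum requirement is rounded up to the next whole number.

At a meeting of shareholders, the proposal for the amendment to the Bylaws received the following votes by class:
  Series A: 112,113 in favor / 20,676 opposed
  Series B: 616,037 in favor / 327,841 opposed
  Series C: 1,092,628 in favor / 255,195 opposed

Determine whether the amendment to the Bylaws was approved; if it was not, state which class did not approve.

Not approved — the Series A shares did not give the required vote.

Series A: 2/3 of 168210 = 112140; 112,140 required, 112,113 in favor — not approved.
Series B: a majority of 1232072 is 616037; 616,037 required, 616,037 in favor — approved.
Series C: 2/3 of 1638942 = 1092628; 1,092,628 required, 1,092,628 in favor — approved.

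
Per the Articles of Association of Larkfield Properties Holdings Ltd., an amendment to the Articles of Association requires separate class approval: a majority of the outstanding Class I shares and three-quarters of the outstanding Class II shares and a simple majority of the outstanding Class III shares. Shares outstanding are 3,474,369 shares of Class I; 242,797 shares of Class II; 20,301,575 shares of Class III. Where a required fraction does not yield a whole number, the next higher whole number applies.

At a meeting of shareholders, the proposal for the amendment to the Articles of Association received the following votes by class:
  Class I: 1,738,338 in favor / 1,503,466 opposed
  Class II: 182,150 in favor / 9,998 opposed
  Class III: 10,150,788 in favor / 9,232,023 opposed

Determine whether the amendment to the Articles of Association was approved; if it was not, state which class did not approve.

Class I: a majority of 3474369 is 1737185; 1,737,185 required, 1,738,338 in favor — approved.
Class II: 3/4 of 242797 = 182097.75, rounded up to 182098; 182,098 required, 182,150 in favor — approved.
Class III: a majority of 20301575 is 10150788; 10,150,788 required, 10,150,788 in favor — approved.

Approved — every class gave the required vote.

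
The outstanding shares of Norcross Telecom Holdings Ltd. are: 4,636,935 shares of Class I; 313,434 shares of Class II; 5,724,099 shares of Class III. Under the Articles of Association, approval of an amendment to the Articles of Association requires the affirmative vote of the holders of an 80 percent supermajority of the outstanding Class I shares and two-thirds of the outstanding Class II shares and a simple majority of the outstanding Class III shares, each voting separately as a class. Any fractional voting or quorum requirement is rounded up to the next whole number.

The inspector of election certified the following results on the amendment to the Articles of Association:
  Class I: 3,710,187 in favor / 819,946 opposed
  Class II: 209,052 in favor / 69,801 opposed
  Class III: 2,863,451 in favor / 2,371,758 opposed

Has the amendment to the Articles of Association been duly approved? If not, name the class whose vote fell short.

Approved — every class gave the required vote.

Class I: 4/5 of 4636935 = 3709548; 3,709,548 required, 3,710,187 in favor — approved.
Class II: 2/3 of 313434 = 208956; 208,956 required, 209,052 in favor — approved.
Class III: a majority of 5724099 is 2862050; 2,862,050 required, 2,863,451 in favor — approved.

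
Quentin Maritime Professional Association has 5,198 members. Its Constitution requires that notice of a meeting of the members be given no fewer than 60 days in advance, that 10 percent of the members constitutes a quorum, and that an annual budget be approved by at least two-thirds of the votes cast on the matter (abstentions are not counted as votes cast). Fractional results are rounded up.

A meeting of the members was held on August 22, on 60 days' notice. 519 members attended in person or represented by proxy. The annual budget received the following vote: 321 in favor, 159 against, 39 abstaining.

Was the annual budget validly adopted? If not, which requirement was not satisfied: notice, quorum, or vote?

Notice: 60 days given; 60 required. Satisfied.
Quorum: 10% of 5,198 = 519.80, rounded up to 520; 519 present. Not satisfied.
Vote: requires two-thirds of the votes cast (519 − 39 abstaining = 480); 2/3 of 480 = 320, so 320 needed; 321 in favor. Satisfied.

Invalid — quorum requirement not satisfied.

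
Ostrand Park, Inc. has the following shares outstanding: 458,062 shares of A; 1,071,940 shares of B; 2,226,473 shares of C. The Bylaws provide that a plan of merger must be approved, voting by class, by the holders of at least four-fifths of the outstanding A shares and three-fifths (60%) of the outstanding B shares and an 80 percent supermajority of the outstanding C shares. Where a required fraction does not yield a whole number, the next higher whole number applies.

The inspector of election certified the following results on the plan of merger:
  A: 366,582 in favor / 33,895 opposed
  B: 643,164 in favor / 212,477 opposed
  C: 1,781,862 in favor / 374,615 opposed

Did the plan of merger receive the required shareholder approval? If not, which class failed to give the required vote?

Approved — every class gave the required vote.

A: 4/5 of 458062 = 366449.60, rounded up to 366450; 366,450 required, 366,582 in favor — approved.
B: 3/5 of 1071940 = 643164; 643,164 required, 643,164 in favor — approved.
C: 4/5 of 2226473 = 1781178.40, rounded up to 1781179; 1,781,179 required, 1,781,862 in favor — approved.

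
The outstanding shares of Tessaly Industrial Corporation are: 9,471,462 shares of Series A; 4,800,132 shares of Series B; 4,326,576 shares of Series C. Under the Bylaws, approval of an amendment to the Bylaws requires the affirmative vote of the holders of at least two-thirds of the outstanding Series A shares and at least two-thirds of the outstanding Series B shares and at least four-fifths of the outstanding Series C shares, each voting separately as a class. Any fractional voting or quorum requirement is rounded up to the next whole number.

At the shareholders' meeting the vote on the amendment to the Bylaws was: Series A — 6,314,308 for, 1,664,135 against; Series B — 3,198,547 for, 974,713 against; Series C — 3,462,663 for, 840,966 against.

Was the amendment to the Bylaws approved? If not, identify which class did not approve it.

Series A: 2/3 of 9471462 = 6314308; 6,314,308 required, 6,314,308 in favor — approved.
Series B: 2/3 of 4800132 = 3200088; 3,200,088 required, 3,198,547 in favor — not approved.
Series C: 4/5 of 4326576 = 3461260.80, rounded up to 3461261; 3,461,261 required, 3,462,663 in favor — approved.

Not approved — the Series B shares did not give the required vote.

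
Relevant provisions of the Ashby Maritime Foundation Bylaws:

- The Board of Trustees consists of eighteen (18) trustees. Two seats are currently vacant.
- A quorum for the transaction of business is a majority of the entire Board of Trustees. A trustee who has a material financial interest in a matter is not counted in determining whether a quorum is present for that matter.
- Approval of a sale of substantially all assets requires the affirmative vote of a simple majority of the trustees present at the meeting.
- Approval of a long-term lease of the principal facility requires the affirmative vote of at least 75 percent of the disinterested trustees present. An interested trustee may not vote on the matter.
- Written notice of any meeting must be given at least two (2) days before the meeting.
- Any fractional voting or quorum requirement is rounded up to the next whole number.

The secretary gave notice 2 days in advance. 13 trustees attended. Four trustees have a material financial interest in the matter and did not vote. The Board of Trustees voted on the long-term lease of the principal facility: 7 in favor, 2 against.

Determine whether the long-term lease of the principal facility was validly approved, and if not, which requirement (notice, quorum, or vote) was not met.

Invalid — quorum requirement not satisfied.

Notice: 2 days given; 2 required (2 ≥ 2). Satisfied.
Quorum: 13 present, but the 4 interested trustees do not count, leaving 9. Quorum is 10. Not satisfied.
Vote: the long-term lease of the principal facility requires three-fourths of the disinterested trustees present (13 − 4 = 9). 3/4 of 9 = 6.75, rounded up to 7, so 7 affirmative votes are needed; 7 voted in favor. Satisfied. (Moot — without a quorum no business can be validly transacted.)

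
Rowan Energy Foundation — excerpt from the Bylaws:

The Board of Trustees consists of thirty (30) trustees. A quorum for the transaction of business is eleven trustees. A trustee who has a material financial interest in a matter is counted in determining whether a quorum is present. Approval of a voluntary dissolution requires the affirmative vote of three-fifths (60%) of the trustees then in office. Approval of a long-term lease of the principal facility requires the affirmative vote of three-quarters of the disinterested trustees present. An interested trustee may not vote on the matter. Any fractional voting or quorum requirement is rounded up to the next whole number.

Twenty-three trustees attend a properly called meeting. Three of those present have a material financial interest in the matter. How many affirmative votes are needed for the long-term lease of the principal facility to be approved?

15

The long-term lease of the principal facility requires three-fourths of the disinterested trustees present (23 − 3 = 20).
3/4 of 20 = 15.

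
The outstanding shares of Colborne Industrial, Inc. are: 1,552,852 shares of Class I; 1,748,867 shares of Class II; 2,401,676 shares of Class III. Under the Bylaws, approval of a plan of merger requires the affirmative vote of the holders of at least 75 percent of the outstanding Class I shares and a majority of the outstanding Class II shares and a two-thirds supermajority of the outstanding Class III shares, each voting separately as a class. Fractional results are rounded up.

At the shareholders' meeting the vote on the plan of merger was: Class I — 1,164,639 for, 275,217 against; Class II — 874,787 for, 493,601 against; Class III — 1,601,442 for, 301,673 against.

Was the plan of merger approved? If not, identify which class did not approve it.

Approved — every class gave the required vote.

Class I: 3/4 of 1552852 = 1164639; 1,164,639 required, 1,164,639 in favor — approved.
Class II: a majority of 1748867 is 874434; 874,434 required, 874,787 in favor — approved.
Class III: 2/3 of 2401676 = 1601117.33, rounded up to 1601118; 1,601,118 required, 1,601,442 in favor — approved.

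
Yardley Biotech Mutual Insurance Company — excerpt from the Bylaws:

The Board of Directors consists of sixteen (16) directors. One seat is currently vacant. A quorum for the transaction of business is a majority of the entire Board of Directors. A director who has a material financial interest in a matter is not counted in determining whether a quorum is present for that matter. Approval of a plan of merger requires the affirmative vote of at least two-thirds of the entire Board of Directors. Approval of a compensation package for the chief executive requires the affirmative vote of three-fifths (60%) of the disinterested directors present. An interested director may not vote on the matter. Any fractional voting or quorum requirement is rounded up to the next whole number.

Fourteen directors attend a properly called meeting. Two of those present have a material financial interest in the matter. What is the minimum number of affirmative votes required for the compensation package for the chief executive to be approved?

8

The compensation package for the chief executive requires three-fifths of the disinterested directors present (14 − 2 = 12).
3/5 of 12 = 7.20, rounded up to 8.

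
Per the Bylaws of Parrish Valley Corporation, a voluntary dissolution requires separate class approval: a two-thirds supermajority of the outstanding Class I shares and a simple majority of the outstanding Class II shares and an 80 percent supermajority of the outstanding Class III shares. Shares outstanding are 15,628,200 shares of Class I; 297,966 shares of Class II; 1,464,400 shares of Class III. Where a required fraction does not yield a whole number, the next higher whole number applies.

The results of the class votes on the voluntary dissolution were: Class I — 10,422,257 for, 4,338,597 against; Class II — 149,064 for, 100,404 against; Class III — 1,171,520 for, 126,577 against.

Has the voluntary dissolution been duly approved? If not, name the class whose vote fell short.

Class I: 2/3 of 15628200 = 10418800; 10,418,800 required, 10,422,257 in favor — approved.
Class II: a majority of 297966 is 148984; 148,984 required, 149,064 in favor — approved.
Class III: 4/5 of 1464400 = 1171520; 1,171,520 required, 1,171,520 in favor — approved.

Approved — every class gave the required vote.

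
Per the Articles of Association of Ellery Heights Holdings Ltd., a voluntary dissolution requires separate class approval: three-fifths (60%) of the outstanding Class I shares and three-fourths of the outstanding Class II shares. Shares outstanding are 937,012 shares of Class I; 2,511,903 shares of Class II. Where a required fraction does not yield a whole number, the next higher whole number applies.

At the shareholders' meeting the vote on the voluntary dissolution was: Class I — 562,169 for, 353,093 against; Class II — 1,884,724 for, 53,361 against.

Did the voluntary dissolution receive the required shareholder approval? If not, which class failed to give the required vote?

Class I: 3/5 of 937012 = 562207.20, rounded up to 562208; 562,208 required, 562,169 in favor — not approved.
Class II: 3/4 of 2511903 = 1883927.25, rounded up to 1883928; 1,883,928 required, 1,884,724 in favor — approved.

Not approved — the Class I shares did not give the required vote.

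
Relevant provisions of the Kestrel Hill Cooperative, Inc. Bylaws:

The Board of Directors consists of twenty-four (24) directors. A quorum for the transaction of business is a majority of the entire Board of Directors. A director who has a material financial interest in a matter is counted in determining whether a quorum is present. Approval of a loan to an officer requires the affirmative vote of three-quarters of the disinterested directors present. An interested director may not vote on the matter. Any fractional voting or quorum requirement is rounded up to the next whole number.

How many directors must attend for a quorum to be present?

A majority of 24 is 13.

13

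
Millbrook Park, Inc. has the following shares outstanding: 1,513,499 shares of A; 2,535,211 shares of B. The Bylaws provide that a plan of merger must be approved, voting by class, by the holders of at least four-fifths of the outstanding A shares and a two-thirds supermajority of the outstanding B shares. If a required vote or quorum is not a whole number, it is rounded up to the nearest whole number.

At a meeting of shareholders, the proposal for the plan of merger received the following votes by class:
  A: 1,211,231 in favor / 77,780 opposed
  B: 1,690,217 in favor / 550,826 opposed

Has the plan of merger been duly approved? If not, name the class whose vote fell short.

A: 4/5 of 1513499 = 1210799.20, rounded up to 1210800; 1,210,800 required, 1,211,231 in favor — approved.
B: 2/3 of 2535211 = 1690140.67, rounded up to 1690141; 1,690,141 required, 1,690,217 in favor — approved.

Approved — every class gave the required vote.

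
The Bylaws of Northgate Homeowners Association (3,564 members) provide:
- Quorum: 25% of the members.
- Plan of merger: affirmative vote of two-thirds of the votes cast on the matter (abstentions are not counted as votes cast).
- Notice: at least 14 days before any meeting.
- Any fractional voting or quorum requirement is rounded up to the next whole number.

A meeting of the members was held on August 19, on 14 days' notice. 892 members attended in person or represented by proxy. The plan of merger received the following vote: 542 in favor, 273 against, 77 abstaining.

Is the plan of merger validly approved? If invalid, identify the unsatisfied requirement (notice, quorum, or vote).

Invalid — vote requirement not satisfied.

Notice: 14 days given; 14 required. Satisfied.
Quorum: 25% of 3,564 = 891; 892 present. Satisfied.
Vote: requires two-thirds of the votes cast (892 − 77 abstaining = 815); 2/3 of 815 = 543.33, rounded up to 544, so 544 needed; 542 in favor. Not satisfied.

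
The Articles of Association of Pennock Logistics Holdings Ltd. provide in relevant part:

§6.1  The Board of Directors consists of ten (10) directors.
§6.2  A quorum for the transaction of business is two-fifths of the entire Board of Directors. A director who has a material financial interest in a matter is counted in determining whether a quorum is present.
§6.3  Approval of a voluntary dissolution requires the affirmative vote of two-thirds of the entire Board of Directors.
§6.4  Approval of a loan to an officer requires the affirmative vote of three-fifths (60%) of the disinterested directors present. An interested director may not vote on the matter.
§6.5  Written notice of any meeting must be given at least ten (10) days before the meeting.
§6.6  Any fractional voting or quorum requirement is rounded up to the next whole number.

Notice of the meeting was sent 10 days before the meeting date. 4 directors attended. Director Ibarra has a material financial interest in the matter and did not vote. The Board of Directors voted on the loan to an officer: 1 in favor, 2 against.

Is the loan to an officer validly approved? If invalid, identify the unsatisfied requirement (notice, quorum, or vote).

Invalid — vote requirement not satisfied.

Notice: 10 days given; 10 required (10 ≥ 10). Satisfied.
Quorum: 4 present (interested directors count toward quorum); quorum is 4. Satisfied.
Vote: the loan to an officer requires three-fifths of the disinterested directors present (4 − 1 = 3). 3/5 of 3 = 1.80, rounded up to 2, so 2 affirmative votes are needed; 1 voted in favor. Not satisfied.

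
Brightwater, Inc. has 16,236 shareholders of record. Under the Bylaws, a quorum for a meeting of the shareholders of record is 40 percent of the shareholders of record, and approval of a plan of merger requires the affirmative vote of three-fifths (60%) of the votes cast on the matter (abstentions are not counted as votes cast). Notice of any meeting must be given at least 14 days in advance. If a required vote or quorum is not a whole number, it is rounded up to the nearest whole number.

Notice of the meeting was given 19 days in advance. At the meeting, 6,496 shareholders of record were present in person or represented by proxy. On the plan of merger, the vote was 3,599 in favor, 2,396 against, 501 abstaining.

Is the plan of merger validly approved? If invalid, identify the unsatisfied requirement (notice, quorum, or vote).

Valid — all requirements satisfied.

Notice: 19 days given; 14 required. Satisfied.
Quorum: 40% of 16,236 = 6,494.40, rounded up to 6,495; 6,496 present. Satisfied.
Vote: requires three-fifths of the votes cast (6,496 − 501 abstaining = 5,995); 3/5 of 5995 = 3597, so 3,597 needed; 3,599 in favor. Satisfied.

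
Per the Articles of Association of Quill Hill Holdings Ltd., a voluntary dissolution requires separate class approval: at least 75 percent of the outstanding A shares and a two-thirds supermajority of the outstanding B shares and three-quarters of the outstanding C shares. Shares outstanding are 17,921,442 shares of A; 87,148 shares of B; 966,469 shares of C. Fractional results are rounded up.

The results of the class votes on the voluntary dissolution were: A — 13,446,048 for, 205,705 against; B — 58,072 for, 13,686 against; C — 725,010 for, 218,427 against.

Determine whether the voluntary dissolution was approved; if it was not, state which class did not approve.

A: 3/4 of 17921442 = 13441081.50, rounded up to 13441082; 13,441,082 required, 13,446,048 in favor — approved.
B: 2/3 of 87148 = 58098.67, rounded up to 58099; 58,099 required, 58,072 in favor — not approved.
C: 3/4 of 966469 = 724851.75, rounded up to 724852; 724,852 required, 725,010 in favor — approved.

Not approved — the B shares did not give the required vote.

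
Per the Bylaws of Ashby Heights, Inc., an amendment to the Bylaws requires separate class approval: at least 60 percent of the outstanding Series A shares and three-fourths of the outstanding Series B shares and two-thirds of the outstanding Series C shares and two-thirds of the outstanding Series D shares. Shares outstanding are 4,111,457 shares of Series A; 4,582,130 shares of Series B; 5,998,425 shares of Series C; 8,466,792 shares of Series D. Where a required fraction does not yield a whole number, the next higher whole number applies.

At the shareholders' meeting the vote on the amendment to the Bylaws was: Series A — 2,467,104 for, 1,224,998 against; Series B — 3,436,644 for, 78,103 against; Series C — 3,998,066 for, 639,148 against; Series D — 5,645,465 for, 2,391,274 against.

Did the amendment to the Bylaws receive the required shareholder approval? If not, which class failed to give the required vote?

Series A: 3/5 of 4111457 = 2466874.20, rounded up to 2466875; 2,466,875 required, 2,467,104 in favor — approved.
Series B: 3/4 of 4582130 = 3436597.50, rounded up to 3436598; 3,436,598 required, 3,436,644 in favor — approved.
Series C: 2/3 of 5998425 = 3998950; 3,998,950 required, 3,998,066 in favor — not approved.
Series D: 2/3 of 8466792 = 5644528; 5,644,528 required, 5,645,465 in favor — approved.

Not approved — the Series C shares did not give the required vote.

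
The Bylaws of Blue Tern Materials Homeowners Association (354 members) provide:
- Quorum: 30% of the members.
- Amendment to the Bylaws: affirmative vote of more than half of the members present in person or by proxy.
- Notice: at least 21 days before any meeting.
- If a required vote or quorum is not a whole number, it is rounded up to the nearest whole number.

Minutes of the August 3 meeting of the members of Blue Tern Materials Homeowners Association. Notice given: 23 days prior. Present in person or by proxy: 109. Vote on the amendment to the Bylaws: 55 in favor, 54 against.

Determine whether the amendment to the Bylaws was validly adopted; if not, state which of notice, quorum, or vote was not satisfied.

Notice: 23 days given; 21 required. Satisfied.
Quorum: 30% of 354 = 106.20, rounded up to 107; 109 present. Satisfied.
Vote: requires a majority of those present (109); a majority of 109 is 55, so 55 needed; 55 in favor. Satisfied.

Valid — all requirements satisfied.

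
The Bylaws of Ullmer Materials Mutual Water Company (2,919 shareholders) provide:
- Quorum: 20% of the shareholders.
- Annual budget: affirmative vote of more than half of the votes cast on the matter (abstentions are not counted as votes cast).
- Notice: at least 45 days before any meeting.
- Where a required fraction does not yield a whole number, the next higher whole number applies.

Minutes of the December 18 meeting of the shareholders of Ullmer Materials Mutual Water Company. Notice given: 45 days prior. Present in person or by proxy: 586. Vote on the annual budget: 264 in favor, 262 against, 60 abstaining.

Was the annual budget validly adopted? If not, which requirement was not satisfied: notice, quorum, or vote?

Valid — all requirements satisfied.

Notice: 45 days given; 45 required. Satisfied.
Quorum: 20% of 2,919 = 583.80, rounded up to 584; 586 present. Satisfied.
Vote: requires a majority of the votes cast (586 − 60 abstaining = 526); a majority of 526 is 264, so 264 needed; 264 in favor. Satisfied.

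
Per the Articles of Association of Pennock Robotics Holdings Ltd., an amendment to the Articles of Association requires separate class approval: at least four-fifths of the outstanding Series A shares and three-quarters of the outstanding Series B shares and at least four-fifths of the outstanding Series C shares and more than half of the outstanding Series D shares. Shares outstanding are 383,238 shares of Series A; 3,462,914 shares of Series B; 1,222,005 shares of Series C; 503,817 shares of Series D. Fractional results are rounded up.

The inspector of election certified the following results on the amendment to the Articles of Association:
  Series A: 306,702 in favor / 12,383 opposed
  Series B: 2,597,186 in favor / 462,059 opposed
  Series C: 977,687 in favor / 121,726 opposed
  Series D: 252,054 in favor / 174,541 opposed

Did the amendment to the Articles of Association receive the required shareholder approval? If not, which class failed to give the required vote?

Approved — every class gave the required vote.

Series A: 4/5 of 383238 = 306590.40, rounded up to 306591; 306,591 required, 306,702 in favor — approved.
Series B: 3/4 of 3462914 = 2597185.50, rounded up to 2597186; 2,597,186 required, 2,597,186 in favor — approved.
Series C: 4/5 of 1222005 = 977604; 977,604 required, 977,687 in favor — approved.
Series D: a majority of 503817 is 251909; 251,909 required, 252,054 in favor — approved.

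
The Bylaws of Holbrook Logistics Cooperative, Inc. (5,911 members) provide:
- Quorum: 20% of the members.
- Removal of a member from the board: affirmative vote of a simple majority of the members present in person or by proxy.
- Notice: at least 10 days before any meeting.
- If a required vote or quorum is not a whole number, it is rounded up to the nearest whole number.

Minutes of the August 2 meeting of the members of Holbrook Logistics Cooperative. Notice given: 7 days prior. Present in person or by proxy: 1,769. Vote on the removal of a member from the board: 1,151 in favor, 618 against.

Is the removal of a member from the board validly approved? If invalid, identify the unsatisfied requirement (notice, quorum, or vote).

Invalid — notice requirement not satisfied.

Notice: 7 days given; 10 required. Not satisfied.
Quorum: 20% of 5,911 = 1,182.20, rounded up to 1,183; 1,769 present. Satisfied.
Vote: requires a majority of those present (1,769); a majority of 1769 is 885, so 885 needed; 1,151 in favor. Satisfied.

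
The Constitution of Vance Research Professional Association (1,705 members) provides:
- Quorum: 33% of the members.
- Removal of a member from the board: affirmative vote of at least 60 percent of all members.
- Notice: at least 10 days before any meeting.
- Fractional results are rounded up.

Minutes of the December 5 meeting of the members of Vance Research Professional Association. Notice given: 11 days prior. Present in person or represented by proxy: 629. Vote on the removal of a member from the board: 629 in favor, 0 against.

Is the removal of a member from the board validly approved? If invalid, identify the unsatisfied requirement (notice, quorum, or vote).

Invalid — vote requirement not satisfied.

Notice: 11 days given; 10 required. Satisfied.
Quorum: 33% of 1,705 = 562.65, rounded up to 563; 629 present. Satisfied.
Vote: requires three-fifths of all members (1,705); 3/5 of 1705 = 1023, so 1,023 needed; 629 in favor. Not satisfied.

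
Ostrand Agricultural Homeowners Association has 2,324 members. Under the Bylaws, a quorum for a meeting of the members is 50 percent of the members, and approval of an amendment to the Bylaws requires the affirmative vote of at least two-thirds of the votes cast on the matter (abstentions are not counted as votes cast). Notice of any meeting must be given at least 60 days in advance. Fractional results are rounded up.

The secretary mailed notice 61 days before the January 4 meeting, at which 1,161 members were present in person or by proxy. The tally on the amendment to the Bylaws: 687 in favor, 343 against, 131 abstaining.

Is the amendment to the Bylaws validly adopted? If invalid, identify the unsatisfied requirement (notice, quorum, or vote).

Invalid — quorum requirement not satisfied.

Notice: 61 days given; 60 required. Satisfied.
Quorum: 50% of 2,324 = 1,162; 1,161 present. Not satisfied.
Vote: requires two-thirds of the votes cast (1,161 − 131 abstaining = 1,030); 2/3 of 1030 = 686.67, rounded up to 687, so 687 needed; 687 in favor. Satisfied.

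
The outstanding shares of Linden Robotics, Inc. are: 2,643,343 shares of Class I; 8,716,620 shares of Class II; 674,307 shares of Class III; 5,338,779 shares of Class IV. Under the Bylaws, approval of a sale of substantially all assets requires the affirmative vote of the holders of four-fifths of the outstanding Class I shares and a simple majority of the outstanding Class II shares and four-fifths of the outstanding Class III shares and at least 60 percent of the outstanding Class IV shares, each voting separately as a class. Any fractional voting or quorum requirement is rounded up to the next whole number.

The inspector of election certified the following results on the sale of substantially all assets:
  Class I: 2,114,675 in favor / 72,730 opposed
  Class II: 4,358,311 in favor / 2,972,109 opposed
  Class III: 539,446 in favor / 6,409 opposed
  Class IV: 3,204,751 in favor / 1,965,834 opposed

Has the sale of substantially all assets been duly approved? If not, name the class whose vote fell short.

Class I: 4/5 of 2643343 = 2114674.40, rounded up to 2114675; 2,114,675 required, 2,114,675 in favor — approved.
Class II: a majority of 8716620 is 4358311; 4,358,311 required, 4,358,311 in favor — approved.
Class III: 4/5 of 674307 = 539445.60, rounded up to 539446; 539,446 required, 539,446 in favor — approved.
Class IV: 3/5 of 5338779 = 3203267.40, rounded up to 3203268; 3,203,268 required, 3,204,751 in favor — approved.

Approved — every class gave the required vote.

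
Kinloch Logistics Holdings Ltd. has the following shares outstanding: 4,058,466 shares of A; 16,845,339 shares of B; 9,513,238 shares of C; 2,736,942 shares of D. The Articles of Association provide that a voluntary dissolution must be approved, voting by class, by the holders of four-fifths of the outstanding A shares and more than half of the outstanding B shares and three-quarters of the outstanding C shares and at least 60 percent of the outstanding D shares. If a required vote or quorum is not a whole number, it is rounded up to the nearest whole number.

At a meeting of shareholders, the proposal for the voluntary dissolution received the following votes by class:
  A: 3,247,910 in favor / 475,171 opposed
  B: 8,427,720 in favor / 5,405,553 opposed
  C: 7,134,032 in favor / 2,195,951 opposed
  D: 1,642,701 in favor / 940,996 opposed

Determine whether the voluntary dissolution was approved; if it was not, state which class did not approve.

A: 4/5 of 4058466 = 3246772.80, rounded up to 3246773; 3,246,773 required, 3,247,910 in favor — approved.
B: a majority of 16845339 is 8422670; 8,422,670 required, 8,427,720 in favor — approved.
C: 3/4 of 9513238 = 7134928.50, rounded up to 7134929; 7,134,929 required, 7,134,032 in favor — not approved.
D: 3/5 of 2736942 = 1642165.20, rounded up to 1642166; 1,642,166 required, 1,642,701 in favor — approved.

Not approved — the C shares did not give the required vote.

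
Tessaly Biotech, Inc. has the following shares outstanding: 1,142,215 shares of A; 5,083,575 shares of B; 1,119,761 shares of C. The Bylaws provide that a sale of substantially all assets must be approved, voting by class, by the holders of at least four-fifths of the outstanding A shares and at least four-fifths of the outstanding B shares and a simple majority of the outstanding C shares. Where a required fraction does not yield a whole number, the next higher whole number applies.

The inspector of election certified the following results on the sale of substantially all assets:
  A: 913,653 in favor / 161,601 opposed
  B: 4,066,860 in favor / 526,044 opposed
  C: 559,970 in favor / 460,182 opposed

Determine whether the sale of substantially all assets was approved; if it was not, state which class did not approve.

A: 4/5 of 1142215 = 913772; 913,772 required, 913,653 in favor — not approved.
B: 4/5 of 5083575 = 4066860; 4,066,860 required, 4,066,860 in favor — approved.
C: a majority of 1119761 is 559881; 559,881 required, 559,970 in favor — approved.

Not approved — the A shares did not give the required vote.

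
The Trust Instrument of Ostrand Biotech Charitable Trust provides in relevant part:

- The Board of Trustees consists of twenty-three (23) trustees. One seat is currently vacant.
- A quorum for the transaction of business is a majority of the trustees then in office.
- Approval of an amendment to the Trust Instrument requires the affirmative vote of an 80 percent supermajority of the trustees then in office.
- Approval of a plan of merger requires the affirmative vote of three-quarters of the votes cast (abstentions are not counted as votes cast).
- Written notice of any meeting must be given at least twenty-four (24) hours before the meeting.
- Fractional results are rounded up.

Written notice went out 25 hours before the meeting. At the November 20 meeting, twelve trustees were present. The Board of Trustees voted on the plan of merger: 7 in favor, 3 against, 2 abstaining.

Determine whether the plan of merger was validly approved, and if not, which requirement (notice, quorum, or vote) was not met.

Invalid — vote requirement not satisfied.

Notice: 25 hours given; 24 required (25 ≥ 24). Satisfied.
Quorum: 12 present; quorum is 12. Satisfied.
Vote: the plan of merger requires three-fourths of the votes cast (12 present − 2 abstaining = 10). 3/4 of 10 = 7.50, rounded up to 8, so 8 affirmative votes are needed; 7 voted in favor. Not satisfied.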